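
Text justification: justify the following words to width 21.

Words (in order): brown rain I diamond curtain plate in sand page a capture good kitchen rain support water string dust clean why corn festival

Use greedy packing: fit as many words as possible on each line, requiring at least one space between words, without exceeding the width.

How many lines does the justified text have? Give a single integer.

Line 1: ['brown', 'rain', 'I', 'diamond'] (min_width=20, slack=1)
Line 2: ['curtain', 'plate', 'in', 'sand'] (min_width=21, slack=0)
Line 3: ['page', 'a', 'capture', 'good'] (min_width=19, slack=2)
Line 4: ['kitchen', 'rain', 'support'] (min_width=20, slack=1)
Line 5: ['water', 'string', 'dust'] (min_width=17, slack=4)
Line 6: ['clean', 'why', 'corn'] (min_width=14, slack=7)
Line 7: ['festival'] (min_width=8, slack=13)
Total lines: 7

Answer: 7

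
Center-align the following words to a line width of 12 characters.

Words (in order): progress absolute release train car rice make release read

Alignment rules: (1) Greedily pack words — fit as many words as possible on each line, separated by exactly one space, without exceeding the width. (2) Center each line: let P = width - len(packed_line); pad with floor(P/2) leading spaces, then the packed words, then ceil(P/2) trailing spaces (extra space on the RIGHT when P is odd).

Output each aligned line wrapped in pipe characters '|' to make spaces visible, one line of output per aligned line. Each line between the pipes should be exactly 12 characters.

Answer: |  progress  |
|  absolute  |
|  release   |
| train car  |
| rice make  |
|release read|

Derivation:
Line 1: ['progress'] (min_width=8, slack=4)
Line 2: ['absolute'] (min_width=8, slack=4)
Line 3: ['release'] (min_width=7, slack=5)
Line 4: ['train', 'car'] (min_width=9, slack=3)
Line 5: ['rice', 'make'] (min_width=9, slack=3)
Line 6: ['release', 'read'] (min_width=12, slack=0)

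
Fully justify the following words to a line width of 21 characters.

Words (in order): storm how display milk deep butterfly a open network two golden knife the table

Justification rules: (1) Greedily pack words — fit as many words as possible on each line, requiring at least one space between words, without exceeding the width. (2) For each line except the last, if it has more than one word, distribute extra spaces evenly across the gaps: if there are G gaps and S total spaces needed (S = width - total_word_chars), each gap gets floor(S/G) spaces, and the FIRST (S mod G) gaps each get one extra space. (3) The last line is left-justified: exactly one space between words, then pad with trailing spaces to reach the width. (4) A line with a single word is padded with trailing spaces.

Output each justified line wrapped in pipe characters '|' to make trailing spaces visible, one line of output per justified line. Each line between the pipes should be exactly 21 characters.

Line 1: ['storm', 'how', 'display'] (min_width=17, slack=4)
Line 2: ['milk', 'deep', 'butterfly', 'a'] (min_width=21, slack=0)
Line 3: ['open', 'network', 'two'] (min_width=16, slack=5)
Line 4: ['golden', 'knife', 'the'] (min_width=16, slack=5)
Line 5: ['table'] (min_width=5, slack=16)

Answer: |storm   how   display|
|milk deep butterfly a|
|open    network   two|
|golden    knife   the|
|table                |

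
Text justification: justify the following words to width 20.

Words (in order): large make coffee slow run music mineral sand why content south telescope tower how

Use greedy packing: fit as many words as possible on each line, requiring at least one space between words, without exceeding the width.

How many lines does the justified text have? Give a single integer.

Line 1: ['large', 'make', 'coffee'] (min_width=17, slack=3)
Line 2: ['slow', 'run', 'music'] (min_width=14, slack=6)
Line 3: ['mineral', 'sand', 'why'] (min_width=16, slack=4)
Line 4: ['content', 'south'] (min_width=13, slack=7)
Line 5: ['telescope', 'tower', 'how'] (min_width=19, slack=1)
Total lines: 5

Answer: 5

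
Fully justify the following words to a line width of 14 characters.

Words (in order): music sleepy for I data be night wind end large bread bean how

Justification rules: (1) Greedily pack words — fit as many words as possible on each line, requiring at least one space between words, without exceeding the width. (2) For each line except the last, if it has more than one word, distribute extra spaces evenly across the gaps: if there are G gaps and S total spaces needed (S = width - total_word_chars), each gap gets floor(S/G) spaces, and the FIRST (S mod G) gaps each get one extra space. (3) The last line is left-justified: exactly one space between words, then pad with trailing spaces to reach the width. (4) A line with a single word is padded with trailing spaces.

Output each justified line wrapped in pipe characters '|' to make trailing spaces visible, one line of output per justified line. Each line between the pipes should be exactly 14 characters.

Answer: |music   sleepy|
|for  I data be|
|night wind end|
|large    bread|
|bean how      |

Derivation:
Line 1: ['music', 'sleepy'] (min_width=12, slack=2)
Line 2: ['for', 'I', 'data', 'be'] (min_width=13, slack=1)
Line 3: ['night', 'wind', 'end'] (min_width=14, slack=0)
Line 4: ['large', 'bread'] (min_width=11, slack=3)
Line 5: ['bean', 'how'] (min_width=8, slack=6)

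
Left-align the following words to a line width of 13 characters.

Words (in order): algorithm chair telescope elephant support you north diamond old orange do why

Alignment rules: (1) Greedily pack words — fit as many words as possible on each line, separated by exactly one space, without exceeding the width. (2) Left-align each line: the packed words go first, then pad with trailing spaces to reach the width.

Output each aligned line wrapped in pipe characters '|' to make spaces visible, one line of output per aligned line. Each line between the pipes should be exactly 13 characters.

Answer: |algorithm    |
|chair        |
|telescope    |
|elephant     |
|support you  |
|north diamond|
|old orange do|
|why          |

Derivation:
Line 1: ['algorithm'] (min_width=9, slack=4)
Line 2: ['chair'] (min_width=5, slack=8)
Line 3: ['telescope'] (min_width=9, slack=4)
Line 4: ['elephant'] (min_width=8, slack=5)
Line 5: ['support', 'you'] (min_width=11, slack=2)
Line 6: ['north', 'diamond'] (min_width=13, slack=0)
Line 7: ['old', 'orange', 'do'] (min_width=13, slack=0)
Line 8: ['why'] (min_width=3, slack=10)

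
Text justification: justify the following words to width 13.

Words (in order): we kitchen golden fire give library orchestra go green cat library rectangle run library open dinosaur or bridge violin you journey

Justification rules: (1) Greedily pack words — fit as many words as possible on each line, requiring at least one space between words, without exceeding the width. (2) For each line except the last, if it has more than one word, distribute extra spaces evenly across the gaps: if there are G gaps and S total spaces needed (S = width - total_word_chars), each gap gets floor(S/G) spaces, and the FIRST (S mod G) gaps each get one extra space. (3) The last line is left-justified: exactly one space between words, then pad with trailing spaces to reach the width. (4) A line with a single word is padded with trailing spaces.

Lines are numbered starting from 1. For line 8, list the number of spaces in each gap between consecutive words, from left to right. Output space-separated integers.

Answer: 2

Derivation:
Line 1: ['we', 'kitchen'] (min_width=10, slack=3)
Line 2: ['golden', 'fire'] (min_width=11, slack=2)
Line 3: ['give', 'library'] (min_width=12, slack=1)
Line 4: ['orchestra', 'go'] (min_width=12, slack=1)
Line 5: ['green', 'cat'] (min_width=9, slack=4)
Line 6: ['library'] (min_width=7, slack=6)
Line 7: ['rectangle', 'run'] (min_width=13, slack=0)
Line 8: ['library', 'open'] (min_width=12, slack=1)
Line 9: ['dinosaur', 'or'] (min_width=11, slack=2)
Line 10: ['bridge', 'violin'] (min_width=13, slack=0)
Line 11: ['you', 'journey'] (min_width=11, slack=2)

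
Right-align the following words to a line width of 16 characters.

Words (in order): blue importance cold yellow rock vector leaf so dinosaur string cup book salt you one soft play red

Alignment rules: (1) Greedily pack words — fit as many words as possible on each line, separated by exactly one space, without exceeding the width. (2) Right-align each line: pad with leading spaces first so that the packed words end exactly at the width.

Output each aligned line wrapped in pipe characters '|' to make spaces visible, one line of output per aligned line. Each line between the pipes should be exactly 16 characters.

Answer: | blue importance|
|cold yellow rock|
|  vector leaf so|
| dinosaur string|
|   cup book salt|
|    you one soft|
|        play red|

Derivation:
Line 1: ['blue', 'importance'] (min_width=15, slack=1)
Line 2: ['cold', 'yellow', 'rock'] (min_width=16, slack=0)
Line 3: ['vector', 'leaf', 'so'] (min_width=14, slack=2)
Line 4: ['dinosaur', 'string'] (min_width=15, slack=1)
Line 5: ['cup', 'book', 'salt'] (min_width=13, slack=3)
Line 6: ['you', 'one', 'soft'] (min_width=12, slack=4)
Line 7: ['play', 'red'] (min_width=8, slack=8)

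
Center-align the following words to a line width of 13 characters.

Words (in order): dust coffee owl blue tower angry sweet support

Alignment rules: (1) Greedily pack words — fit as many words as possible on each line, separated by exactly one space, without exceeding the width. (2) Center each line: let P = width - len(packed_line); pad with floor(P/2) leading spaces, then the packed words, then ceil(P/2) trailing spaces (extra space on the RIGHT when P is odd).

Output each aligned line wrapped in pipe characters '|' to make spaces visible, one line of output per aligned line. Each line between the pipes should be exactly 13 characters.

Line 1: ['dust', 'coffee'] (min_width=11, slack=2)
Line 2: ['owl', 'blue'] (min_width=8, slack=5)
Line 3: ['tower', 'angry'] (min_width=11, slack=2)
Line 4: ['sweet', 'support'] (min_width=13, slack=0)

Answer: | dust coffee |
|  owl blue   |
| tower angry |
|sweet support|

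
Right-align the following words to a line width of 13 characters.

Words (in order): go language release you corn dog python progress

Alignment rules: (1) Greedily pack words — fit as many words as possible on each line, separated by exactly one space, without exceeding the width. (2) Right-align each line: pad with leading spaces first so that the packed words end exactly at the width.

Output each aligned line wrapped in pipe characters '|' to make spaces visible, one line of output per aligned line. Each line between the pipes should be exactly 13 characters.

Line 1: ['go', 'language'] (min_width=11, slack=2)
Line 2: ['release', 'you'] (min_width=11, slack=2)
Line 3: ['corn', 'dog'] (min_width=8, slack=5)
Line 4: ['python'] (min_width=6, slack=7)
Line 5: ['progress'] (min_width=8, slack=5)

Answer: |  go language|
|  release you|
|     corn dog|
|       python|
|     progress|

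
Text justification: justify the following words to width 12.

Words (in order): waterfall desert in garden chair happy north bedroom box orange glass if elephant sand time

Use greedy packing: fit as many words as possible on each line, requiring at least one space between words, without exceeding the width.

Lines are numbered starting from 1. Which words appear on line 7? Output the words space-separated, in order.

Answer: if elephant

Derivation:
Line 1: ['waterfall'] (min_width=9, slack=3)
Line 2: ['desert', 'in'] (min_width=9, slack=3)
Line 3: ['garden', 'chair'] (min_width=12, slack=0)
Line 4: ['happy', 'north'] (min_width=11, slack=1)
Line 5: ['bedroom', 'box'] (min_width=11, slack=1)
Line 6: ['orange', 'glass'] (min_width=12, slack=0)
Line 7: ['if', 'elephant'] (min_width=11, slack=1)
Line 8: ['sand', 'time'] (min_width=9, slack=3)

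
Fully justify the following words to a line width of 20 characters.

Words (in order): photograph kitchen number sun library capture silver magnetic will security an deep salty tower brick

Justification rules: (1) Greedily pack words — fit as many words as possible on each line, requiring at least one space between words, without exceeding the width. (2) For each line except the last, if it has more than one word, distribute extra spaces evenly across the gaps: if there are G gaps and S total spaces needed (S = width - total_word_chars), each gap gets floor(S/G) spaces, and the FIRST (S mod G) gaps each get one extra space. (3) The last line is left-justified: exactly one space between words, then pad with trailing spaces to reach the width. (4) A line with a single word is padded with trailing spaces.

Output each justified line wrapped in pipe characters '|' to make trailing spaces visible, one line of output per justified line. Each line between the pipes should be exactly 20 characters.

Answer: |photograph   kitchen|
|number  sun  library|
|capture       silver|
|magnetic        will|
|security   an   deep|
|salty tower brick   |

Derivation:
Line 1: ['photograph', 'kitchen'] (min_width=18, slack=2)
Line 2: ['number', 'sun', 'library'] (min_width=18, slack=2)
Line 3: ['capture', 'silver'] (min_width=14, slack=6)
Line 4: ['magnetic', 'will'] (min_width=13, slack=7)
Line 5: ['security', 'an', 'deep'] (min_width=16, slack=4)
Line 6: ['salty', 'tower', 'brick'] (min_width=17, slack=3)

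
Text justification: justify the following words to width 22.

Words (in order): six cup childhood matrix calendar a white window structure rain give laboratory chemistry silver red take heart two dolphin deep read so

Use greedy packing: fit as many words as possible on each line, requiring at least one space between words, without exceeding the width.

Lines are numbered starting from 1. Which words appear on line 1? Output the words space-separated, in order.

Line 1: ['six', 'cup', 'childhood'] (min_width=17, slack=5)
Line 2: ['matrix', 'calendar', 'a'] (min_width=17, slack=5)
Line 3: ['white', 'window', 'structure'] (min_width=22, slack=0)
Line 4: ['rain', 'give', 'laboratory'] (min_width=20, slack=2)
Line 5: ['chemistry', 'silver', 'red'] (min_width=20, slack=2)
Line 6: ['take', 'heart', 'two', 'dolphin'] (min_width=22, slack=0)
Line 7: ['deep', 'read', 'so'] (min_width=12, slack=10)

Answer: six cup childhood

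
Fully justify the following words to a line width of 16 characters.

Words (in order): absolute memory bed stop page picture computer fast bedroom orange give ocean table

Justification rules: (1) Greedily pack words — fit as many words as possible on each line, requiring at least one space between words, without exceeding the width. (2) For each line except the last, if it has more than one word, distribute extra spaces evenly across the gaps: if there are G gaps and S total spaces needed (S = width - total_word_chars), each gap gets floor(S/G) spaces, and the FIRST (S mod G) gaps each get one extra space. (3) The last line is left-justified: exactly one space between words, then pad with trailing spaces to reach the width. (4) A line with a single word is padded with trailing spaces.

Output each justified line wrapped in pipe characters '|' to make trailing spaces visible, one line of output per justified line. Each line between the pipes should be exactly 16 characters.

Line 1: ['absolute', 'memory'] (min_width=15, slack=1)
Line 2: ['bed', 'stop', 'page'] (min_width=13, slack=3)
Line 3: ['picture', 'computer'] (min_width=16, slack=0)
Line 4: ['fast', 'bedroom'] (min_width=12, slack=4)
Line 5: ['orange', 'give'] (min_width=11, slack=5)
Line 6: ['ocean', 'table'] (min_width=11, slack=5)

Answer: |absolute  memory|
|bed   stop  page|
|picture computer|
|fast     bedroom|
|orange      give|
|ocean table     |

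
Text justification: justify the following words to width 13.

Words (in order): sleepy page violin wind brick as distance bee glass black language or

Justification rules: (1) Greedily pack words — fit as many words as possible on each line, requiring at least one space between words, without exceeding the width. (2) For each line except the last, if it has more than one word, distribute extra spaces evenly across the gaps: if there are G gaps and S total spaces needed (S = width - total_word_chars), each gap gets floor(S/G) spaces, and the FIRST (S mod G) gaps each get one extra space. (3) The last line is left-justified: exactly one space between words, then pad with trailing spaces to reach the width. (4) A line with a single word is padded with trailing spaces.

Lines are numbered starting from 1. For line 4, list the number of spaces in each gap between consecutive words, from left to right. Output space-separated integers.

Line 1: ['sleepy', 'page'] (min_width=11, slack=2)
Line 2: ['violin', 'wind'] (min_width=11, slack=2)
Line 3: ['brick', 'as'] (min_width=8, slack=5)
Line 4: ['distance', 'bee'] (min_width=12, slack=1)
Line 5: ['glass', 'black'] (min_width=11, slack=2)
Line 6: ['language', 'or'] (min_width=11, slack=2)

Answer: 2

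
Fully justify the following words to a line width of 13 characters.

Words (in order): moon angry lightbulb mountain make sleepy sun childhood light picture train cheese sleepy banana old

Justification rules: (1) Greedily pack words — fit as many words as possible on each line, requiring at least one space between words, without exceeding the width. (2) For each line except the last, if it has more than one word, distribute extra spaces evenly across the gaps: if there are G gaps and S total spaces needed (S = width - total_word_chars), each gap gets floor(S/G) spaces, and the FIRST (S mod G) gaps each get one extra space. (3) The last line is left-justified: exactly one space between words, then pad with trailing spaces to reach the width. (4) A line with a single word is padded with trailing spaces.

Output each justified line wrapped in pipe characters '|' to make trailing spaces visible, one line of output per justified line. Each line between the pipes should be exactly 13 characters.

Line 1: ['moon', 'angry'] (min_width=10, slack=3)
Line 2: ['lightbulb'] (min_width=9, slack=4)
Line 3: ['mountain', 'make'] (min_width=13, slack=0)
Line 4: ['sleepy', 'sun'] (min_width=10, slack=3)
Line 5: ['childhood'] (min_width=9, slack=4)
Line 6: ['light', 'picture'] (min_width=13, slack=0)
Line 7: ['train', 'cheese'] (min_width=12, slack=1)
Line 8: ['sleepy', 'banana'] (min_width=13, slack=0)
Line 9: ['old'] (min_width=3, slack=10)

Answer: |moon    angry|
|lightbulb    |
|mountain make|
|sleepy    sun|
|childhood    |
|light picture|
|train  cheese|
|sleepy banana|
|old          |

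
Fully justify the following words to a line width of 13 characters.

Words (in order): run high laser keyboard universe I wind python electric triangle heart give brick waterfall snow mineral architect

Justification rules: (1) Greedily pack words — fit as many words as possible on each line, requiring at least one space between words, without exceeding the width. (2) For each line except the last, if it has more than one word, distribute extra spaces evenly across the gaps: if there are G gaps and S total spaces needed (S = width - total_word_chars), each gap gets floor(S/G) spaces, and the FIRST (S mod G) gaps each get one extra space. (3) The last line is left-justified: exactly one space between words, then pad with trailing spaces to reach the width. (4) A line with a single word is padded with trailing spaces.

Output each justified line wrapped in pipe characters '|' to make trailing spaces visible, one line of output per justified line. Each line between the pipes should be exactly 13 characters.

Answer: |run      high|
|laser        |
|keyboard     |
|universe    I|
|wind   python|
|electric     |
|triangle     |
|heart    give|
|brick        |
|waterfall    |
|snow  mineral|
|architect    |

Derivation:
Line 1: ['run', 'high'] (min_width=8, slack=5)
Line 2: ['laser'] (min_width=5, slack=8)
Line 3: ['keyboard'] (min_width=8, slack=5)
Line 4: ['universe', 'I'] (min_width=10, slack=3)
Line 5: ['wind', 'python'] (min_width=11, slack=2)
Line 6: ['electric'] (min_width=8, slack=5)
Line 7: ['triangle'] (min_width=8, slack=5)
Line 8: ['heart', 'give'] (min_width=10, slack=3)
Line 9: ['brick'] (min_width=5, slack=8)
Line 10: ['waterfall'] (min_width=9, slack=4)
Line 11: ['snow', 'mineral'] (min_width=12, slack=1)
Line 12: ['architect'] (min_width=9, slack=4)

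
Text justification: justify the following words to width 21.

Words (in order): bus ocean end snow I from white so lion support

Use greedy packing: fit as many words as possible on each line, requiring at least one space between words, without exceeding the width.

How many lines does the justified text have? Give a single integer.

Answer: 3

Derivation:
Line 1: ['bus', 'ocean', 'end', 'snow', 'I'] (min_width=20, slack=1)
Line 2: ['from', 'white', 'so', 'lion'] (min_width=18, slack=3)
Line 3: ['support'] (min_width=7, slack=14)
Total lines: 3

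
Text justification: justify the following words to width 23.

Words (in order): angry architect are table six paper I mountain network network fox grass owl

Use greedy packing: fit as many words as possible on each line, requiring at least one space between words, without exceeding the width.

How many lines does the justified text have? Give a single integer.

Line 1: ['angry', 'architect', 'are'] (min_width=19, slack=4)
Line 2: ['table', 'six', 'paper', 'I'] (min_width=17, slack=6)
Line 3: ['mountain', 'network'] (min_width=16, slack=7)
Line 4: ['network', 'fox', 'grass', 'owl'] (min_width=21, slack=2)
Total lines: 4

Answer: 4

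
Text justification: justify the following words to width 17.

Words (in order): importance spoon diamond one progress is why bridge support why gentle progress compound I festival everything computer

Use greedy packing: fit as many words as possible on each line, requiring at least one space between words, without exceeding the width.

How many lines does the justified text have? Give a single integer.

Answer: 9

Derivation:
Line 1: ['importance', 'spoon'] (min_width=16, slack=1)
Line 2: ['diamond', 'one'] (min_width=11, slack=6)
Line 3: ['progress', 'is', 'why'] (min_width=15, slack=2)
Line 4: ['bridge', 'support'] (min_width=14, slack=3)
Line 5: ['why', 'gentle'] (min_width=10, slack=7)
Line 6: ['progress', 'compound'] (min_width=17, slack=0)
Line 7: ['I', 'festival'] (min_width=10, slack=7)
Line 8: ['everything'] (min_width=10, slack=7)
Line 9: ['computer'] (min_width=8, slack=9)
Total lines: 9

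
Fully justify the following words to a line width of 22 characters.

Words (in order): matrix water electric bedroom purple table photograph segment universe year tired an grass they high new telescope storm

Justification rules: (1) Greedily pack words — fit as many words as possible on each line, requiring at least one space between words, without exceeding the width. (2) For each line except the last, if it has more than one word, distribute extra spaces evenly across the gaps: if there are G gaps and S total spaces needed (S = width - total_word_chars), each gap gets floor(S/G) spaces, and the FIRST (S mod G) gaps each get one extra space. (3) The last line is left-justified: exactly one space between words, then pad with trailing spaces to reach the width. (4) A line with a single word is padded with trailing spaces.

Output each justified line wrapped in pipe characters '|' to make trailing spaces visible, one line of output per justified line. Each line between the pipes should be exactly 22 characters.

Answer: |matrix  water electric|
|bedroom  purple  table|
|photograph     segment|
|universe year tired an|
|grass  they  high  new|
|telescope storm       |

Derivation:
Line 1: ['matrix', 'water', 'electric'] (min_width=21, slack=1)
Line 2: ['bedroom', 'purple', 'table'] (min_width=20, slack=2)
Line 3: ['photograph', 'segment'] (min_width=18, slack=4)
Line 4: ['universe', 'year', 'tired', 'an'] (min_width=22, slack=0)
Line 5: ['grass', 'they', 'high', 'new'] (min_width=19, slack=3)
Line 6: ['telescope', 'storm'] (min_width=15, slack=7)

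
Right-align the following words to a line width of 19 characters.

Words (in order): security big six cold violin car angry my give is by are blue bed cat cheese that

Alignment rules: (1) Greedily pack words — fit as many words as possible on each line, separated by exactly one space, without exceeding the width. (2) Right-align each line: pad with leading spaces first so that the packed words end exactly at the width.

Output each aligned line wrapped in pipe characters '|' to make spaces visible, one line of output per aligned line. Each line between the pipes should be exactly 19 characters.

Answer: |   security big six|
|    cold violin car|
|angry my give is by|
|   are blue bed cat|
|        cheese that|

Derivation:
Line 1: ['security', 'big', 'six'] (min_width=16, slack=3)
Line 2: ['cold', 'violin', 'car'] (min_width=15, slack=4)
Line 3: ['angry', 'my', 'give', 'is', 'by'] (min_width=19, slack=0)
Line 4: ['are', 'blue', 'bed', 'cat'] (min_width=16, slack=3)
Line 5: ['cheese', 'that'] (min_width=11, slack=8)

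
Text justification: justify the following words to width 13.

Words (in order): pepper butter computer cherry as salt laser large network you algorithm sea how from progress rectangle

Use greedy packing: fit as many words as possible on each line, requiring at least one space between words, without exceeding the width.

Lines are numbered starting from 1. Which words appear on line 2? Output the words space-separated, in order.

Answer: computer

Derivation:
Line 1: ['pepper', 'butter'] (min_width=13, slack=0)
Line 2: ['computer'] (min_width=8, slack=5)
Line 3: ['cherry', 'as'] (min_width=9, slack=4)
Line 4: ['salt', 'laser'] (min_width=10, slack=3)
Line 5: ['large', 'network'] (min_width=13, slack=0)
Line 6: ['you', 'algorithm'] (min_width=13, slack=0)
Line 7: ['sea', 'how', 'from'] (min_width=12, slack=1)
Line 8: ['progress'] (min_width=8, slack=5)
Line 9: ['rectangle'] (min_width=9, slack=4)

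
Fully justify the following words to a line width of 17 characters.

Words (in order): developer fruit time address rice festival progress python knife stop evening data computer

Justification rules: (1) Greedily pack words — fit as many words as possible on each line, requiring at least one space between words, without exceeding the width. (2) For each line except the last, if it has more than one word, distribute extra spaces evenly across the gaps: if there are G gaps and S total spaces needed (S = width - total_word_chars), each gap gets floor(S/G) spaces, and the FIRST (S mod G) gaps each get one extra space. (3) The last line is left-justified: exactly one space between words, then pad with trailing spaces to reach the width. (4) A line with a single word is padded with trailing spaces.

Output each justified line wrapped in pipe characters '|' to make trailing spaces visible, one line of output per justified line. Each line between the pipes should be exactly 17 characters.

Line 1: ['developer', 'fruit'] (min_width=15, slack=2)
Line 2: ['time', 'address', 'rice'] (min_width=17, slack=0)
Line 3: ['festival', 'progress'] (min_width=17, slack=0)
Line 4: ['python', 'knife', 'stop'] (min_width=17, slack=0)
Line 5: ['evening', 'data'] (min_width=12, slack=5)
Line 6: ['computer'] (min_width=8, slack=9)

Answer: |developer   fruit|
|time address rice|
|festival progress|
|python knife stop|
|evening      data|
|computer         |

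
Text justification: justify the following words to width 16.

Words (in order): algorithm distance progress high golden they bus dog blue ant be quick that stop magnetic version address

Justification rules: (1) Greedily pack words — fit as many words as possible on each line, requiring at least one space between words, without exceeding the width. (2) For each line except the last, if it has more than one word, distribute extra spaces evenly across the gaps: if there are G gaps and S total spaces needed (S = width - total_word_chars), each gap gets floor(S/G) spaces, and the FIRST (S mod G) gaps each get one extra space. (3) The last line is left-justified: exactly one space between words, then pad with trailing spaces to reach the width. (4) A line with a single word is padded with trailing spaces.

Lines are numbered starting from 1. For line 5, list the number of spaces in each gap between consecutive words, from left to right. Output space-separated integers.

Line 1: ['algorithm'] (min_width=9, slack=7)
Line 2: ['distance'] (min_width=8, slack=8)
Line 3: ['progress', 'high'] (min_width=13, slack=3)
Line 4: ['golden', 'they', 'bus'] (min_width=15, slack=1)
Line 5: ['dog', 'blue', 'ant', 'be'] (min_width=15, slack=1)
Line 6: ['quick', 'that', 'stop'] (min_width=15, slack=1)
Line 7: ['magnetic', 'version'] (min_width=16, slack=0)
Line 8: ['address'] (min_width=7, slack=9)

Answer: 2 1 1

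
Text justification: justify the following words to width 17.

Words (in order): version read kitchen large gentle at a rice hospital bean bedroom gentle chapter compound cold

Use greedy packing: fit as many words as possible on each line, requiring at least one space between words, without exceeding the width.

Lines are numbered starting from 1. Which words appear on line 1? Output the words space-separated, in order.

Line 1: ['version', 'read'] (min_width=12, slack=5)
Line 2: ['kitchen', 'large'] (min_width=13, slack=4)
Line 3: ['gentle', 'at', 'a', 'rice'] (min_width=16, slack=1)
Line 4: ['hospital', 'bean'] (min_width=13, slack=4)
Line 5: ['bedroom', 'gentle'] (min_width=14, slack=3)
Line 6: ['chapter', 'compound'] (min_width=16, slack=1)
Line 7: ['cold'] (min_width=4, slack=13)

Answer: version read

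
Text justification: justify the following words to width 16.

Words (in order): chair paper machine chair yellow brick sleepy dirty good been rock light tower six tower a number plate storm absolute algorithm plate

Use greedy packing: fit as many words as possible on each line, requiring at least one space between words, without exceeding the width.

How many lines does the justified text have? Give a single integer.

Line 1: ['chair', 'paper'] (min_width=11, slack=5)
Line 2: ['machine', 'chair'] (min_width=13, slack=3)
Line 3: ['yellow', 'brick'] (min_width=12, slack=4)
Line 4: ['sleepy', 'dirty'] (min_width=12, slack=4)
Line 5: ['good', 'been', 'rock'] (min_width=14, slack=2)
Line 6: ['light', 'tower', 'six'] (min_width=15, slack=1)
Line 7: ['tower', 'a', 'number'] (min_width=14, slack=2)
Line 8: ['plate', 'storm'] (min_width=11, slack=5)
Line 9: ['absolute'] (min_width=8, slack=8)
Line 10: ['algorithm', 'plate'] (min_width=15, slack=1)
Total lines: 10

Answer: 10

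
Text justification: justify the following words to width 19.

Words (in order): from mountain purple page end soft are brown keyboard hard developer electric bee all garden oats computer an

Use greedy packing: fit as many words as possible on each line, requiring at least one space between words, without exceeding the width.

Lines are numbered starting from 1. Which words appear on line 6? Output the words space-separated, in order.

Line 1: ['from', 'mountain'] (min_width=13, slack=6)
Line 2: ['purple', 'page', 'end'] (min_width=15, slack=4)
Line 3: ['soft', 'are', 'brown'] (min_width=14, slack=5)
Line 4: ['keyboard', 'hard'] (min_width=13, slack=6)
Line 5: ['developer', 'electric'] (min_width=18, slack=1)
Line 6: ['bee', 'all', 'garden', 'oats'] (min_width=19, slack=0)
Line 7: ['computer', 'an'] (min_width=11, slack=8)

Answer: bee all garden oats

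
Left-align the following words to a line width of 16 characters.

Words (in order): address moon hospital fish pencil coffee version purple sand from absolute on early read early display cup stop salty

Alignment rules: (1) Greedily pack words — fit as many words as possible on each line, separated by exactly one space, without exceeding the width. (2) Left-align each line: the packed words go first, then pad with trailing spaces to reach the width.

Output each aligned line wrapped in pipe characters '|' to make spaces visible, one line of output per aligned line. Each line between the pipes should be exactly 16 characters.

Line 1: ['address', 'moon'] (min_width=12, slack=4)
Line 2: ['hospital', 'fish'] (min_width=13, slack=3)
Line 3: ['pencil', 'coffee'] (min_width=13, slack=3)
Line 4: ['version', 'purple'] (min_width=14, slack=2)
Line 5: ['sand', 'from'] (min_width=9, slack=7)
Line 6: ['absolute', 'on'] (min_width=11, slack=5)
Line 7: ['early', 'read', 'early'] (min_width=16, slack=0)
Line 8: ['display', 'cup', 'stop'] (min_width=16, slack=0)
Line 9: ['salty'] (min_width=5, slack=11)

Answer: |address moon    |
|hospital fish   |
|pencil coffee   |
|version purple  |
|sand from       |
|absolute on     |
|early read early|
|display cup stop|
|salty           |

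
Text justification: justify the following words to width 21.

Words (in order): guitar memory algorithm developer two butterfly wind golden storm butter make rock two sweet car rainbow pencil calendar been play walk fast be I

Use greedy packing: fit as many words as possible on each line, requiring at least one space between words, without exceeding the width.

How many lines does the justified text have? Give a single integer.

Line 1: ['guitar', 'memory'] (min_width=13, slack=8)
Line 2: ['algorithm', 'developer'] (min_width=19, slack=2)
Line 3: ['two', 'butterfly', 'wind'] (min_width=18, slack=3)
Line 4: ['golden', 'storm', 'butter'] (min_width=19, slack=2)
Line 5: ['make', 'rock', 'two', 'sweet'] (min_width=19, slack=2)
Line 6: ['car', 'rainbow', 'pencil'] (min_width=18, slack=3)
Line 7: ['calendar', 'been', 'play'] (min_width=18, slack=3)
Line 8: ['walk', 'fast', 'be', 'I'] (min_width=14, slack=7)
Total lines: 8

Answer: 8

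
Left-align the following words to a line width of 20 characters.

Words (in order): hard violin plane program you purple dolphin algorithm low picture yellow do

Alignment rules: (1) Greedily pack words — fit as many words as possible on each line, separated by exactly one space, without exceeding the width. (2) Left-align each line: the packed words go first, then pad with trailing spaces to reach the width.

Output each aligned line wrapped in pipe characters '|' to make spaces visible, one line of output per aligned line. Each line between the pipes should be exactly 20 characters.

Line 1: ['hard', 'violin', 'plane'] (min_width=17, slack=3)
Line 2: ['program', 'you', 'purple'] (min_width=18, slack=2)
Line 3: ['dolphin', 'algorithm'] (min_width=17, slack=3)
Line 4: ['low', 'picture', 'yellow'] (min_width=18, slack=2)
Line 5: ['do'] (min_width=2, slack=18)

Answer: |hard violin plane   |
|program you purple  |
|dolphin algorithm   |
|low picture yellow  |
|do                  |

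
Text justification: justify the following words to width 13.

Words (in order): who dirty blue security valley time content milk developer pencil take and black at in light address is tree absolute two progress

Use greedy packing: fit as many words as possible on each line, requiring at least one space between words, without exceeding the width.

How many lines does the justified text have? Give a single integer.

Line 1: ['who', 'dirty'] (min_width=9, slack=4)
Line 2: ['blue', 'security'] (min_width=13, slack=0)
Line 3: ['valley', 'time'] (min_width=11, slack=2)
Line 4: ['content', 'milk'] (min_width=12, slack=1)
Line 5: ['developer'] (min_width=9, slack=4)
Line 6: ['pencil', 'take'] (min_width=11, slack=2)
Line 7: ['and', 'black', 'at'] (min_width=12, slack=1)
Line 8: ['in', 'light'] (min_width=8, slack=5)
Line 9: ['address', 'is'] (min_width=10, slack=3)
Line 10: ['tree', 'absolute'] (min_width=13, slack=0)
Line 11: ['two', 'progress'] (min_width=12, slack=1)
Total lines: 11

Answer: 11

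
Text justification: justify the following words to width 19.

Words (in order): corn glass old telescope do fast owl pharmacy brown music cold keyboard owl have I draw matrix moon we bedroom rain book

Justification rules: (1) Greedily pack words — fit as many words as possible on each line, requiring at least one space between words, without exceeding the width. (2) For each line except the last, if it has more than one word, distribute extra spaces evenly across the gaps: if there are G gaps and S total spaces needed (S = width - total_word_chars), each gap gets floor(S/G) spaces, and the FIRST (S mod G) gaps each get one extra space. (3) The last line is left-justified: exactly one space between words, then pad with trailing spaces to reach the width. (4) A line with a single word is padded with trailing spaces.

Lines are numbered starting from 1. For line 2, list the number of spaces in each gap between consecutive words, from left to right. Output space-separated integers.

Answer: 2 2

Derivation:
Line 1: ['corn', 'glass', 'old'] (min_width=14, slack=5)
Line 2: ['telescope', 'do', 'fast'] (min_width=17, slack=2)
Line 3: ['owl', 'pharmacy', 'brown'] (min_width=18, slack=1)
Line 4: ['music', 'cold', 'keyboard'] (min_width=19, slack=0)
Line 5: ['owl', 'have', 'I', 'draw'] (min_width=15, slack=4)
Line 6: ['matrix', 'moon', 'we'] (min_width=14, slack=5)
Line 7: ['bedroom', 'rain', 'book'] (min_width=17, slack=2)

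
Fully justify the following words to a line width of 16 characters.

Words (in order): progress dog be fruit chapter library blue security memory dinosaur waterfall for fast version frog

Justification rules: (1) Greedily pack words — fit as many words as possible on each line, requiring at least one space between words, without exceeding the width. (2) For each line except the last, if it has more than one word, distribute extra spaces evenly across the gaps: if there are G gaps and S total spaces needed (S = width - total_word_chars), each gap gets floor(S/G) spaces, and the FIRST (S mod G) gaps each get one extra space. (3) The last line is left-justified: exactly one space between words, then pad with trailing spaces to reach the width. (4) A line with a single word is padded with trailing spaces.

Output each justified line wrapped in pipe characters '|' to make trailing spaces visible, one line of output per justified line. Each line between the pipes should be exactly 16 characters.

Line 1: ['progress', 'dog', 'be'] (min_width=15, slack=1)
Line 2: ['fruit', 'chapter'] (min_width=13, slack=3)
Line 3: ['library', 'blue'] (min_width=12, slack=4)
Line 4: ['security', 'memory'] (min_width=15, slack=1)
Line 5: ['dinosaur'] (min_width=8, slack=8)
Line 6: ['waterfall', 'for'] (min_width=13, slack=3)
Line 7: ['fast', 'version'] (min_width=12, slack=4)
Line 8: ['frog'] (min_width=4, slack=12)

Answer: |progress  dog be|
|fruit    chapter|
|library     blue|
|security  memory|
|dinosaur        |
|waterfall    for|
|fast     version|
|frog            |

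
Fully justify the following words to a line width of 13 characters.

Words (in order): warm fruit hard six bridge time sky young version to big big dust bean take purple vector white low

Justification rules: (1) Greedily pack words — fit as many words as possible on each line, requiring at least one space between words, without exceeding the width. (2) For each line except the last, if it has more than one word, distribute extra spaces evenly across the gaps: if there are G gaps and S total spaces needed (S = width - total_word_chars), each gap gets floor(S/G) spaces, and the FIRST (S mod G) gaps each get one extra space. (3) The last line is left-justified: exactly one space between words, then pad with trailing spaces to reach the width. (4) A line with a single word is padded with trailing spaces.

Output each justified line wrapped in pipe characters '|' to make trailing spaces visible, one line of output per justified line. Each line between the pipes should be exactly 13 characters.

Line 1: ['warm', 'fruit'] (min_width=10, slack=3)
Line 2: ['hard', 'six'] (min_width=8, slack=5)
Line 3: ['bridge', 'time'] (min_width=11, slack=2)
Line 4: ['sky', 'young'] (min_width=9, slack=4)
Line 5: ['version', 'to'] (min_width=10, slack=3)
Line 6: ['big', 'big', 'dust'] (min_width=12, slack=1)
Line 7: ['bean', 'take'] (min_width=9, slack=4)
Line 8: ['purple', 'vector'] (min_width=13, slack=0)
Line 9: ['white', 'low'] (min_width=9, slack=4)

Answer: |warm    fruit|
|hard      six|
|bridge   time|
|sky     young|
|version    to|
|big  big dust|
|bean     take|
|purple vector|
|white low    |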